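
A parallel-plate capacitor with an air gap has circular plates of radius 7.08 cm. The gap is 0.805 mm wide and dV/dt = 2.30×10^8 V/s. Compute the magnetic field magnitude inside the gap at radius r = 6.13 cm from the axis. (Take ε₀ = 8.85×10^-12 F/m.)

dE/dt = (dV/dt)/d = 2.857×10^11 V/(m·s); I_d = ε₀(πR²)(dE/dt) = (8.85×10^-12)(0.01575)(2.857×10^11) = 0.03982 A.
For r < R the Ampère–Maxwell law gives B(2πr) = μ₀ I_d (r²/R²), so B = μ₀ I_d r/(2πR²) = (4π×10^-7)(0.03982)(0.0613)/(2π·0.0708²) = 9.74×10^-8 T.

9.74×10^-8 T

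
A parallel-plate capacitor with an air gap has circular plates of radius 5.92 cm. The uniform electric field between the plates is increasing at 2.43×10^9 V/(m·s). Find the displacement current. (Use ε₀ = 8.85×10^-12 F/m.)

2.37×10^-4 A

I_d = ε₀ A (dE/dt) = (8.85×10^-12)(0.01101 m²)(2.43×10^9) = 2.37×10^-4 A.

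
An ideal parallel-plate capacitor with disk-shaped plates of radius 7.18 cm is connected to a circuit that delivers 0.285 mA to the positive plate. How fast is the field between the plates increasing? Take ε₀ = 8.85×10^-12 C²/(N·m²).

1.99×10^9 V/(m·s)

By continuity, I_d in the gap equals the 0.285 mA flowing in the wire.
Then dE/dt = I_d/(ε₀A) = 1.99×10^9 V/(m·s).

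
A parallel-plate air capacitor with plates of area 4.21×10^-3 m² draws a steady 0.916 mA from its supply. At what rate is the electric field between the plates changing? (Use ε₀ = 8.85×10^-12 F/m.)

2.46×10^10 V/(m·s)

By continuity, I_d in the gap equals the 0.916 mA flowing in the wire.
Since I_d = ε₀ A dE/dt, dE/dt = I_d/(ε₀A) = (9.16×10^-4)/((8.85×10^-12)(4.21×10^-3)) = 2.46×10^10 V/(m·s).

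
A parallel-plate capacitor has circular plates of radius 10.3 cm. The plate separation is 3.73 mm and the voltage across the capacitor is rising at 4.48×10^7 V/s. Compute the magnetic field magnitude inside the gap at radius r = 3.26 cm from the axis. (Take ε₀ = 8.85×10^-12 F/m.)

dE/dt = (dV/dt)/d = 1.201×10^10 V/(m·s); I_d = ε₀(πR²)(dE/dt) = (8.85×10^-12)(0.03333)(1.201×10^10) = 3.543×10^-3 A.
An Ampèrian loop of radius r encloses a fraction (r/R)² of I_d. Then B·2πr = μ₀ I_d (r/R)², giving B = μ₀ I_d r/(2πR²) = 2.18×10^-9 T.

2.18×10^-9 T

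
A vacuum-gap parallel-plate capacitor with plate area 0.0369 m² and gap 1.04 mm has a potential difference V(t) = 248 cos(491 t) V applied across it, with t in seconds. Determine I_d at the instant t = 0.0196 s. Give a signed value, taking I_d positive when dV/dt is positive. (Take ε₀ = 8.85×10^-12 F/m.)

dV/dt = (248)(491)·−sin(9.6236) = 2.405×10^4 V/s.
I_d = C dV/dt with C = ε₀A/d = (8.85×10^-12)(0.0369)/(1.04×10^-3) = 3.140×10^-10 F, so I_d = (3.140×10^-10)(2.405×10^4) = 7.55×10^-6 A.

7.55×10^-6 A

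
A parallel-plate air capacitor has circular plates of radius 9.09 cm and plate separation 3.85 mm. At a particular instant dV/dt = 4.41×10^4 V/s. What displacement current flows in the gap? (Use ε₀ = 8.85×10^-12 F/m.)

2.63×10^-6 A

The displacement current equals the charging current C dV/dt. With C = ε₀A/d = (8.85×10^-12)(0.02596)/(3.85×10^-3) = 5.967×10^-11 F, I_d = (5.967×10^-11)(4.41×10^4) = 2.63×10^-6 A.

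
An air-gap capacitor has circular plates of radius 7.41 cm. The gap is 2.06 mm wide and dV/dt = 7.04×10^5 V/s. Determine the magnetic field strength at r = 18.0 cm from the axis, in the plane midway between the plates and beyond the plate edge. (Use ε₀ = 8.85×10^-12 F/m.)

With E = V/d, dE/dt = 3.417×10^8 V/(m·s) and πR² = 0.01725 m², giving I_d = ε₀ πR² dE/dt = 5.216×10^-5 A.
Outside the plates the loop encloses all of I_d, so B·2πr = μ₀ I_d and B = 5.80×10^-11 T.

5.80×10^-11 T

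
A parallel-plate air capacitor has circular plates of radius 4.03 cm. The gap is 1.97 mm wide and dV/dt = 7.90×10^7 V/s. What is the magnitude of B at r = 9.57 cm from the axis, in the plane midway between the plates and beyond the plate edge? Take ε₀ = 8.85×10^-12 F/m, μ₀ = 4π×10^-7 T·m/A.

3.78×10^-9 T

With E = V/d, dE/dt = 4.010×10^10 V/(m·s) and πR² = 5.102×10^-3 m², giving I_d = ε₀ πR² dE/dt = 1.811×10^-3 A.
With r > R the enclosed displacement current is the full I_d; B = μ₀ I_d / (2πr) = 3.78×10^-9 T.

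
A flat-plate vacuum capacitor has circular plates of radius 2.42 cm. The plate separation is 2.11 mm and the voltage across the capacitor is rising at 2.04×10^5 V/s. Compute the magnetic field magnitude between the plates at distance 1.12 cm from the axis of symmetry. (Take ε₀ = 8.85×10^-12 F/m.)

dE/dt = (dV/dt)/d = 9.668×10^7 V/(m·s); I_d = ε₀(πR²)(dE/dt) = (8.85×10^-12)(1.840×10^-3)(9.668×10^7) = 1.574×10^-6 A.
∮B·dl = μ₀ I_d,enc with I_d,enc = I_d r²/R² = 3.371×10^-7 A; so B = μ₀ I_d,enc/(2πr) = 6.02×10^-12 T.

6.02×10^-12 T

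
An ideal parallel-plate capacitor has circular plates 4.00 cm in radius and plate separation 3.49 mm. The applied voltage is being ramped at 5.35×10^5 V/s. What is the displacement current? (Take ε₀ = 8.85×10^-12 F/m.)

6.82×10^-6 A

E = V/d so dE/dt = (dV/dt)/d = 1.533×10^8 V/(m·s), and I_d = ε₀ A dE/dt = (8.85×10^-12)(5.027×10^-3)(1.533×10^8) = 6.82×10^-6 A.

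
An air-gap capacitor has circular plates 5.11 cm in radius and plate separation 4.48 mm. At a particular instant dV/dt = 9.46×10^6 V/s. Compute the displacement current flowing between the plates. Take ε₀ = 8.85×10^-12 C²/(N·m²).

1.53×10^-4 A

The displacement current equals the charging current C dV/dt. With C = ε₀A/d = (8.85×10^-12)(8.203×10^-3)/(4.48×10^-3) = 1.620×10^-11 F, I_d = (1.620×10^-11)(9.46×10^6) = 1.53×10^-4 A.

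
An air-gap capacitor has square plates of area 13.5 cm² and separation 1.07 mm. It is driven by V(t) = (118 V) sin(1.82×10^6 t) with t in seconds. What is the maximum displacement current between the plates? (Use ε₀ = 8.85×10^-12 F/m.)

(dE/dt)_max = V₀ω/d = 2.007×10^11 V/(m·s); ω = 1.82×10^6 rad/s.
I_d,max = ε₀ A (dE/dt)_max = (8.85×10^-12)(1.35×10^-3)(2.007×10^11) = 2.40×10^-3 A.

2.40×10^-3 A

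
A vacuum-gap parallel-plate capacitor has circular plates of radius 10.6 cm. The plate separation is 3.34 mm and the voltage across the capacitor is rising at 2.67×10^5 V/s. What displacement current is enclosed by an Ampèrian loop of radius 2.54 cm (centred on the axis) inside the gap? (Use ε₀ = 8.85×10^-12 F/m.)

I_d = C dV/dt with C = ε₀πR²/d = 9.353×10^-11 F, so I_d = (9.353×10^-11)(2.67×10^5) = 2.497×10^-5 A.
The field is uniform, so I_d,enc = I_d (r/R)² = (2.497×10^-5)(2.54/10.6)² = 1.43×10^-6 A.

1.43×10^-6 A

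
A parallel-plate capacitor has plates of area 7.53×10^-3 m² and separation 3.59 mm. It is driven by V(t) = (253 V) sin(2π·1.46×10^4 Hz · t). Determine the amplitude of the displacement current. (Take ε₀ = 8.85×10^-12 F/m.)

(dE/dt)_max = V₀ω/d = 6.465×10^9 V/(m·s); ω = 2πf = 9.173×10^4 rad/s.
I_d,max = ε₀ A (dE/dt)_max = (8.85×10^-12)(7.53×10^-3)(6.465×10^9) = 4.31×10^-4 A.

4.31×10^-4 A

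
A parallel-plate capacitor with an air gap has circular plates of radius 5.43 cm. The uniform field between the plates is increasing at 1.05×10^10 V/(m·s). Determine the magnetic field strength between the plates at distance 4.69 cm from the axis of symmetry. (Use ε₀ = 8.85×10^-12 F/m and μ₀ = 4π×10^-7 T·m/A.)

Through the whole plate area (πR² = 9.263×10^-3 m²), I_d = ε₀ πR² dE/dt = 8.608×10^-4 A.
For r < R the Ampère–Maxwell law gives B(2πr) = μ₀ I_d (r²/R²), so B = μ₀ I_d r/(2πR²) = (4π×10^-7)(8.608×10^-4)(0.0469)/(2π·0.0543²) = 2.74×10^-9 T.

2.74×10^-9 T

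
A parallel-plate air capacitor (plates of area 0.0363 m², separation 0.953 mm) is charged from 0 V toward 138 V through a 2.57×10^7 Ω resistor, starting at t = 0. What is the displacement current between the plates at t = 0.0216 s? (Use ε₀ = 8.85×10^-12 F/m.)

C = ε₀A/d = (8.85×10^-12)(0.0363)/(9.53×10^-4) = 3.371×10^-10 F, so τ = RC = 8.663×10^-3 s.
The conduction current is I(t) = (V₀/R) e^(−t/τ), and the displacement current between the plates equals it.
t/τ = 2.493; I_d = (138/2.57×10^7) · e^(−2.493) = (5.370×10^-6)(0.08266) = 4.44×10^-7 A.

4.44×10^-7 A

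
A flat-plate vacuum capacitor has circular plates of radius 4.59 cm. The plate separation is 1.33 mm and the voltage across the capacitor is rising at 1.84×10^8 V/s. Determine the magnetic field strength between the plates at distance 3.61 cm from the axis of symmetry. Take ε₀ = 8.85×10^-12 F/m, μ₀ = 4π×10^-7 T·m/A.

2.78×10^-8 T

With E = V/d, dE/dt = 1.383×10^11 V/(m·s) and πR² = 6.619×10^-3 m², giving I_d = ε₀ πR² dE/dt = 8.101×10^-3 A.
For r < R the Ampère–Maxwell law gives B(2πr) = μ₀ I_d (r²/R²), so B = μ₀ I_d r/(2πR²) = (4π×10^-7)(8.101×10^-3)(0.0361)/(2π·0.0459²) = 2.78×10^-8 T.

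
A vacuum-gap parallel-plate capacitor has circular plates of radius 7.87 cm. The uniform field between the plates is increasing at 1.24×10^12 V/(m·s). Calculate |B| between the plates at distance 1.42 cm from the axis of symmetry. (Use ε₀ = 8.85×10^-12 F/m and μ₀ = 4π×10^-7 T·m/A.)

Through the whole plate area (πR² = 0.01946 m²), I_d = ε₀ πR² dE/dt = 0.2136 A.
For r < R the Ampère–Maxwell law gives B(2πr) = μ₀ I_d (r²/R²), so B = μ₀ I_d r/(2πR²) = (4π×10^-7)(0.2136)(0.0142)/(2π·0.0787²) = 9.79×10^-8 T.

9.79×10^-8 T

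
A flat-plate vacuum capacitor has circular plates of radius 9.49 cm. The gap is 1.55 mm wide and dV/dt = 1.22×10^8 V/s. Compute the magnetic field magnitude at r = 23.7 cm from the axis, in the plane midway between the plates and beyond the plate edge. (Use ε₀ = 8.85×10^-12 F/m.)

dE/dt = (dV/dt)/d = 7.871×10^10 V/(m·s); I_d = ε₀(πR²)(dE/dt) = (8.85×10^-12)(0.02829)(7.871×10^10) = 0.01971 A.
For r ≥ R the full I_d is enclosed: B = μ₀ I_d/(2πr) = (4π×10^-7)(0.01971)/(2π·0.237) = 1.66×10^-8 T.

1.66×10^-8 T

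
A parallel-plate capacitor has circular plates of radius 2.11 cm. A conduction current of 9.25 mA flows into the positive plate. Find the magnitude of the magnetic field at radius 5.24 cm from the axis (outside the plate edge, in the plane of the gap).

By continuity the displacement current in the gap matches the conduction current: I_d = 9.25×10^-3 A.
With r > R the enclosed displacement current is the full I_d; B = μ₀ I_d / (2πr) = 3.53×10^-8 T.

3.53×10^-8 T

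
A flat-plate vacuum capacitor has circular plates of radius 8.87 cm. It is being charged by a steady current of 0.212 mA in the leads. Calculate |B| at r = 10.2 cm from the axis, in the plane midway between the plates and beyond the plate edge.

Between the plates the displacement current equals the wire current: I_d = 0.212 mA = 2.12×10^-4 A.
With r > R the enclosed displacement current is the full I_d; B = μ₀ I_d / (2πr) = 4.16×10^-10 T.

4.16×10^-10 T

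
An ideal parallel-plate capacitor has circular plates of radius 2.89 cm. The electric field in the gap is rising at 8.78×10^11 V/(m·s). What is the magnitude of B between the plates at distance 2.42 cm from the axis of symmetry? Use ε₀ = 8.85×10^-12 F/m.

Total displacement current: I_d = ε₀(πR²)(dE/dt) = (8.85×10^-12)(2.624×10^-3)(8.78×10^11) = 0.02039 A.
For r < R the Ampère–Maxwell law gives B(2πr) = μ₀ I_d (r²/R²), so B = μ₀ I_d r/(2πR²) = (4π×10^-7)(0.02039)(0.0242)/(2π·0.0289²) = 1.18×10^-7 T.

1.18×10^-7 T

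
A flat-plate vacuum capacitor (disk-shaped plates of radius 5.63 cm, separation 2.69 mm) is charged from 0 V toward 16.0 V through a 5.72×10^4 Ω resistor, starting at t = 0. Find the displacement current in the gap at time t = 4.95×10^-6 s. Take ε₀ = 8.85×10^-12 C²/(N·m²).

1.99×10^-5 A

With C = ε₀A/d = (8.85×10^-12)(9.958×10^-3)/(2.69×10^-3) = 3.276×10^-11 F, the time constant is τ = RC = 1.874×10^-6 s, so t/τ = 2.641 and e^(−t/τ) = 0.07129.
I_d = I_cond = (V₀/R) e^(−t/τ) = (2.797×10^-4)(0.07129) = 1.99×10^-5 A.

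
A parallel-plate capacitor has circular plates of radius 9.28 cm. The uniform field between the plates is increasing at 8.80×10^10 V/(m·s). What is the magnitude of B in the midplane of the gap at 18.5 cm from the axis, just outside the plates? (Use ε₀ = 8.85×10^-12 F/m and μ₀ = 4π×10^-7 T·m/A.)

2.28×10^-8 T

Total displacement current: I_d = ε₀(πR²)(dE/dt) = (8.85×10^-12)(0.02705)(8.80×10^10) = 0.02107 A.
With r > R the enclosed displacement current is the full I_d; B = μ₀ I_d / (2πr) = 2.28×10^-8 T.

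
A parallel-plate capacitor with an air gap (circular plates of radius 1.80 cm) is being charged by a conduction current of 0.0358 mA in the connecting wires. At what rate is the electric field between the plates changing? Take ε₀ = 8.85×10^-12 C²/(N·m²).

By continuity, I_d in the gap equals the 0.0358 mA flowing in the wire.
Then dE/dt = I_d/(ε₀A) = 3.97×10^9 V/(m·s).

3.97×10^9 V/(m·s)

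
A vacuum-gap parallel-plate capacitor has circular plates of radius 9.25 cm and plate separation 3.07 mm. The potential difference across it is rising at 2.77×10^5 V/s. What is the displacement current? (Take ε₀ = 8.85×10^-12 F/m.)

The field between the plates is E = V/d, so dE/dt = (2.77×10^5)/(3.07×10^-3 m) = 9.023×10^7 V/(m·s).
I_d = ε₀ A (dE/dt) = (8.85×10^-12)(0.02688)(9.023×10^7) = 2.15×10^-5 A.

2.15×10^-5 A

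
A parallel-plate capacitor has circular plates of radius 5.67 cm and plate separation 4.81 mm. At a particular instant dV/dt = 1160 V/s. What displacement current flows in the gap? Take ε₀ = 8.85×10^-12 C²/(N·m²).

The displacement current equals the charging current C dV/dt. With C = ε₀A/d = (8.85×10^-12)(0.01010)/(4.81×10^-3) = 1.858×10^-11 F, I_d = (1.858×10^-11)(1160) = 2.16×10^-8 A.

2.16×10^-8 A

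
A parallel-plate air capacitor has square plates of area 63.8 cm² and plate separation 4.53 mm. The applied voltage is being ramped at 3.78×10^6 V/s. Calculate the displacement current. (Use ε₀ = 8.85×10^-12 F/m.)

The displacement current equals the charging current C dV/dt. With C = ε₀A/d = (8.85×10^-12)(6.38×10^-3)/(4.53×10^-3) = 1.246×10^-11 F, I_d = (1.246×10^-11)(3.78×10^6) = 4.71×10^-5 A.

4.71×10^-5 A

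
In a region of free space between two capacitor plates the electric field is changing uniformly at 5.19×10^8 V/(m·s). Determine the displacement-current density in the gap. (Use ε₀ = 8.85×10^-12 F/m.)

J_d = ε₀ dE/dt = (8.85×10^-12)(5.19×10^8) = 4.59×10^-3 A/m².

4.59×10^-3 A/m²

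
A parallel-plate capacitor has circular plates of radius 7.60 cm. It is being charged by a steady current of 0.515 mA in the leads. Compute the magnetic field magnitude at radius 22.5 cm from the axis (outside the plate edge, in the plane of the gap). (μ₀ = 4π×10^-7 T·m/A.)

4.58×10^-10 T

No conduction current crosses the gap, so I_d there equals the 5.15×10^-4 A in the leads.
For r ≥ R the full I_d is enclosed: B = μ₀ I_d/(2πr) = (4π×10^-7)(5.15×10^-4)/(2π·0.225) = 4.58×10^-10 T.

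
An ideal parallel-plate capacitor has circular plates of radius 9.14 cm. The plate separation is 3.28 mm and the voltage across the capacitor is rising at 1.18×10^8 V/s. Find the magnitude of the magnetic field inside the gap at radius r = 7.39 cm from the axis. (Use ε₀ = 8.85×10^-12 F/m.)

With E = V/d, dE/dt = 3.598×10^10 V/(m·s) and πR² = 0.02624 m², giving I_d = ε₀ πR² dE/dt = 8.355×10^-3 A.
An Ampèrian loop of radius r encloses a fraction (r/R)² of I_d. Then B·2πr = μ₀ I_d (r/R)², giving B = μ₀ I_d r/(2πR²) = 1.48×10^-8 T.

1.48×10^-8 T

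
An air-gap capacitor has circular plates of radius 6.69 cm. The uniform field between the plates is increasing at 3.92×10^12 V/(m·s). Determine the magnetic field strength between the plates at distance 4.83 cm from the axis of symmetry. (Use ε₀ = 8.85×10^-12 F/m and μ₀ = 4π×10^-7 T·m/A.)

1.05×10^-6 T

I_d = ε₀ dΦ_E/dt = ε₀ πR² (dE/dt) = (8.85×10^-12)(0.01406)(3.92×10^12) = 0.4878 A through the full plate area.
For r < R the Ampère–Maxwell law gives B(2πr) = μ₀ I_d (r²/R²), so B = μ₀ I_d r/(2πR²) = (4π×10^-7)(0.4878)(0.0483)/(2π·0.0669²) = 1.05×10^-6 T.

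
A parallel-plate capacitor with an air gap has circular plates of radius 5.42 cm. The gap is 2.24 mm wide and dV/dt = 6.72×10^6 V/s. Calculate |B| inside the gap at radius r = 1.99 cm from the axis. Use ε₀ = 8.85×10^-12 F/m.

3.32×10^-10 T

I_d = C dV/dt with C = ε₀πR²/d = 3.646×10^-11 F, so I_d = (3.646×10^-11)(6.72×10^6) = 2.450×10^-4 A.
An Ampèrian loop of radius r encloses a fraction (r/R)² of I_d. Then B·2πr = μ₀ I_d (r/R)², giving B = μ₀ I_d r/(2πR²) = 3.32×10^-10 T.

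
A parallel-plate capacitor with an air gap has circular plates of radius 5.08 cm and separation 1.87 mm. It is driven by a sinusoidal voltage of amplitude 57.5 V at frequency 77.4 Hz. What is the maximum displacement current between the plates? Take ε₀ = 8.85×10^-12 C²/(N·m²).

(dE/dt)_max = V₀ω/d = 1.495×10^7 V/(m·s); ω = 2πf = 486.3 rad/s.
I_d,max = ε₀ A (dE/dt)_max = (8.85×10^-12)(8.107×10^-3)(1.495×10^7) = 1.07×10^-6 A.

1.07×10^-6 A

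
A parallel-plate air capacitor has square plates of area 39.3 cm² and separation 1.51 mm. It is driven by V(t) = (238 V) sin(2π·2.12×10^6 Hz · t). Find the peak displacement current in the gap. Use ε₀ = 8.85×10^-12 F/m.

C = ε₀A/d = (8.85×10^-12)(3.93×10^-3)/(1.51×10^-3) = 2.303×10^-11 F; ω = 2πf = 1.332×10^7 rad/s.
I_d = C dV/dt, so |I_d|_max = C V₀ ω = (2.303×10^-11)(238)(1.332×10^7) = 0.0730 A.

0.0730 A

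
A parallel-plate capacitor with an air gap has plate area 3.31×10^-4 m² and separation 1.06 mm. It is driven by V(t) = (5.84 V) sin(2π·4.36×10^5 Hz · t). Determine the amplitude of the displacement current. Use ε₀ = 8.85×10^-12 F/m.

4.42×10^-5 A

The displacement current equals the conduction current C dV/dt, which peaks at C V₀ ω.
With C = ε₀A/d = (8.85×10^-12)(3.31×10^-4)/(1.06×10^-3) = 2.764×10^-12 F and ω = 2πf = 2.739×10^6 rad/s, I_d,max = (2.764×10^-12)(5.84)(2.739×10^6) = 4.42×10^-5 A.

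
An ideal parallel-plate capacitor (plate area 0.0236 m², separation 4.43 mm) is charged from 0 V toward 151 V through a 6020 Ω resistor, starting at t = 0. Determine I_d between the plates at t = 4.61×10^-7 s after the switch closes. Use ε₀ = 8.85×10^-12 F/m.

C = ε₀A/d = (8.85×10^-12)(0.0236)/(4.43×10^-3) = 4.715×10^-11 F, so τ = RC = 2.838×10^-7 s.
The conduction current is I(t) = (V₀/R) e^(−t/τ), and the displacement current between the plates equals it.
t/τ = 1.624; I_d = (151/6020) · e^(−1.624) = (0.02508)(0.1971) = 4.94×10^-3 A.

4.94×10^-3 A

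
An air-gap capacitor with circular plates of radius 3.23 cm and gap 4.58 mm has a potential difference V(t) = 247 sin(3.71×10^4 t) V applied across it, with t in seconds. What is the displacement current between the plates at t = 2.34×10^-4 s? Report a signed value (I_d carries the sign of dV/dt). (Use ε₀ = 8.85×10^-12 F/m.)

C = ε₀A/d = (8.85×10^-12)(3.278×10^-3)/(4.58×10^-3) = 6.334×10^-12 F. dV/dt = V₀ω·cos(ωt); at ωt = 8.6814 rad this factor is -0.7362.
I_d = C dV/dt = (6.334×10^-12)(247)(3.71×10^4)(-0.7362) = -4.27×10^-5 A.

-4.27×10^-5 A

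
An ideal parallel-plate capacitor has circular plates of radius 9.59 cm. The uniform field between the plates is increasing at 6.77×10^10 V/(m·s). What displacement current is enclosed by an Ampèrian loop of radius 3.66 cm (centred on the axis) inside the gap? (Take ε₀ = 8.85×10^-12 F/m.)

2.52×10^-3 A

I_d = ε₀ dΦ_E/dt = ε₀ πR² (dE/dt) = (8.85×10^-12)(0.02889)(6.77×10^10) = 0.01731 A through the full plate area.
The field is uniform, so I_d,enc = I_d (r/R)² = (0.01731)(3.66/9.59)² = 2.52×10^-3 A.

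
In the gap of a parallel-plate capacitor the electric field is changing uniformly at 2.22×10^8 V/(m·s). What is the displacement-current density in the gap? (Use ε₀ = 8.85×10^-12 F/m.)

The displacement-current density is ε₀ ∂E/∂t = (8.85×10^-12)(2.22×10^8) = 1.96×10^-3 A/m².

1.96×10^-3 A/m²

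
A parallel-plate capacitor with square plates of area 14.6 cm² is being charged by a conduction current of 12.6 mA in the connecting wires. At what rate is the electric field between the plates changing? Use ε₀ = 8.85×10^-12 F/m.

9.75×10^11 V/(m·s)

Charge continuity gives I_d = I = 0.0126 A between the plates.
Since I_d = ε₀ A dE/dt, dE/dt = I_d/(ε₀A) = (0.0126)/((8.85×10^-12)(1.46×10^-3)) = 9.75×10^11 V/(m·s).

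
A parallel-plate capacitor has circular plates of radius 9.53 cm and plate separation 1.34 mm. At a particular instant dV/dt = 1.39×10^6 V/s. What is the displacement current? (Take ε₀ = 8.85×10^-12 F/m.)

2.62×10^-4 A

The displacement current equals the charging current C dV/dt. With C = ε₀A/d = (8.85×10^-12)(0.02853)/(1.34×10^-3) = 1.884×10^-10 F, I_d = (1.884×10^-10)(1.39×10^6) = 2.62×10^-4 A.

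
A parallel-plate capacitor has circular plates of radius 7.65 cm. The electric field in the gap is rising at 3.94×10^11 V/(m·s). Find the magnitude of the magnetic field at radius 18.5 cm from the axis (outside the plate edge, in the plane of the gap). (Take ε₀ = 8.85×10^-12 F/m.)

I_d = ε₀ dΦ_E/dt = ε₀ πR² (dE/dt) = (8.85×10^-12)(0.01839)(3.94×10^11) = 0.06412 A through the full plate area.
For r ≥ R the full I_d is enclosed: B = μ₀ I_d/(2πr) = (4π×10^-7)(0.06412)/(2π·0.185) = 6.93×10^-8 T.

6.93×10^-8 T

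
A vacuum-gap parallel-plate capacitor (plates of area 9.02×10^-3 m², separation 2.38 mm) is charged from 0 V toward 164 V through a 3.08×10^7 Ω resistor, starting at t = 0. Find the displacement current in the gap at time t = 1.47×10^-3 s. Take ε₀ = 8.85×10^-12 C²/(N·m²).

1.28×10^-6 A

C = ε₀A/d = (8.85×10^-12)(9.02×10^-3)/(2.38×10^-3) = 3.354×10^-11 F and τ = RC = 1.033×10^-3 s. I_d in the gap equals the RC charging current.
I_d(t) = (V₀/R) e^(−t/τ) = 5.325×10^-6 · e^(−1.423) = 1.28×10^-6 A.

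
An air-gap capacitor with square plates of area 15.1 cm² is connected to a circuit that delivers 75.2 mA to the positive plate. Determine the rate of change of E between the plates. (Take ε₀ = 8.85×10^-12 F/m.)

5.63×10^12 V/(m·s)

Charge continuity gives I_d = I = 0.0752 A between the plates.
Then dE/dt = I_d/(ε₀A) = 5.63×10^12 V/(m·s).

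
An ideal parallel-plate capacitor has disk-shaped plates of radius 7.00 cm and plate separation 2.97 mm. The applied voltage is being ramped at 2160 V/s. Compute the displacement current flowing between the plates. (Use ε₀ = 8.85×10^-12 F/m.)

The displacement current equals the charging current C dV/dt. With C = ε₀A/d = (8.85×10^-12)(0.01539)/(2.97×10^-3) = 4.586×10^-11 F, I_d = (4.586×10^-11)(2160) = 9.91×10^-8 A.

9.91×10^-8 A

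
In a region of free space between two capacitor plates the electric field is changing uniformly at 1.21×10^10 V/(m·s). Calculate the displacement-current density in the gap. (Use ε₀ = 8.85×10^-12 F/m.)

J_d = ε₀ dE/dt = (8.85×10^-12)(1.21×10^10) = 0.107 A/m².

0.107 A/m²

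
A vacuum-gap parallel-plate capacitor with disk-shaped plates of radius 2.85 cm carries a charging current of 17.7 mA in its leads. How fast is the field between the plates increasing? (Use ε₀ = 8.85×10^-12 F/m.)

By continuity, I_d in the gap equals the 17.7 mA flowing in the wire.
Since I_d = ε₀ A dE/dt, dE/dt = I_d/(ε₀A) = (0.0177)/((8.85×10^-12)(2.552×10^-3)) = 7.84×10^11 V/(m·s).

7.84×10^11 V/(m·s)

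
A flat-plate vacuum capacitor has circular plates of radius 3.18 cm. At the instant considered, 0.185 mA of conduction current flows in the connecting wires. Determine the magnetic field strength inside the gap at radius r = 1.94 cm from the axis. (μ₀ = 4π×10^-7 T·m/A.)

Between the plates the displacement current equals the wire current: I_d = 0.185 mA = 1.85×10^-4 A.
For r < R the Ampère–Maxwell law gives B(2πr) = μ₀ I_d (r²/R²), so B = μ₀ I_d r/(2πR²) = (4π×10^-7)(1.85×10^-4)(0.0194)/(2π·0.0318²) = 7.10×10^-10 T.

7.10×10^-10 T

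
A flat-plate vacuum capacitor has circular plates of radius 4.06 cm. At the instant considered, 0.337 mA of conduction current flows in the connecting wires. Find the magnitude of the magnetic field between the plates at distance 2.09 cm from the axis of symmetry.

No conduction current crosses the gap, so I_d there equals the 3.37×10^-4 A in the leads.
∮B·dl = μ₀ I_d,enc with I_d,enc = I_d r²/R² = 8.930×10^-5 A; so B = μ₀ I_d,enc/(2πr) = 8.55×10^-10 T.

8.55×10^-10 T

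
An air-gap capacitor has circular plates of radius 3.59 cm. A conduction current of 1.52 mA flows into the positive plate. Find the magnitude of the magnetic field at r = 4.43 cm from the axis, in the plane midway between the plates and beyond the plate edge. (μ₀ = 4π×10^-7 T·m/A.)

By continuity the displacement current in the gap matches the conduction current: I_d = 1.52×10^-3 A.
Outside the plates the loop encloses all of I_d, so B·2πr = μ₀ I_d and B = 6.86×10^-9 T.

6.86×10^-9 T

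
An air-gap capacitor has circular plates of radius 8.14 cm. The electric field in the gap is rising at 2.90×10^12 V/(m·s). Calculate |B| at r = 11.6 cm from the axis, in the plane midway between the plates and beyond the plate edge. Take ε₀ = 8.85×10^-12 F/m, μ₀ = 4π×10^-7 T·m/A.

Total displacement current: I_d = ε₀(πR²)(dE/dt) = (8.85×10^-12)(0.02082)(2.90×10^12) = 0.5343 A.
Outside the plates the loop encloses all of I_d, so B·2πr = μ₀ I_d and B = 9.21×10^-7 T.

9.21×10^-7 T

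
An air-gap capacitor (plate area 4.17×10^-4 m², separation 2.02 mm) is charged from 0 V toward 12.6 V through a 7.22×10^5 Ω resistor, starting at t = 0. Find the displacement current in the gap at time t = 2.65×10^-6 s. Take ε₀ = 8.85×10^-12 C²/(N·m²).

2.34×10^-6 A

With C = ε₀A/d = (8.85×10^-12)(4.17×10^-4)/(2.02×10^-3) = 1.827×10^-12 F, the time constant is τ = RC = 1.319×10^-6 s, so t/τ = 2.009 and e^(−t/τ) = 0.1341.
I_d = I_cond = (V₀/R) e^(−t/τ) = (1.745×10^-5)(0.1341) = 2.34×10^-6 A.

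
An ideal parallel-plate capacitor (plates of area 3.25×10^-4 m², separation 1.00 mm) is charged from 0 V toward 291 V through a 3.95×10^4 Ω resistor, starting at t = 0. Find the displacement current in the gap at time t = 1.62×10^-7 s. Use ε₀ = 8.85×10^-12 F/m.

1.77×10^-3 A

C = ε₀A/d = (8.85×10^-12)(3.25×10^-4)/(1.00×10^-3) = 2.876×10^-12 F and τ = RC = 1.136×10^-7 s. I_d in the gap equals the RC charging current.
I_d(t) = (V₀/R) e^(−t/τ) = 7.367×10^-3 · e^(−1.426) = 1.77×10^-3 A.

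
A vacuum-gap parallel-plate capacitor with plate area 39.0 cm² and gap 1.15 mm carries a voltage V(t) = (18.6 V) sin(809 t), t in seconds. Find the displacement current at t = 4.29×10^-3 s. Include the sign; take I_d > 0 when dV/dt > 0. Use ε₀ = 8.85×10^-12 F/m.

dV/dt = (18.6)(809)·cos(3.47061) = -1.424×10^4 V/s.
I_d = C dV/dt with C = ε₀A/d = (8.85×10^-12)(3.90×10^-3)/(1.15×10^-3) = 3.001×10^-11 F, so I_d = (3.001×10^-11)(-1.424×10^4) = -4.27×10^-7 A.

-4.27×10^-7 A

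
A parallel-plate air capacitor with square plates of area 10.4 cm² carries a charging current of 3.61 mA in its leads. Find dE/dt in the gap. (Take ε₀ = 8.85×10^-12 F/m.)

The displacement current between the plates equals the conduction current, I_d = 3.61 mA.
Since I_d = ε₀ A dE/dt, dE/dt = I_d/(ε₀A) = (3.61×10^-3)/((8.85×10^-12)(1.04×10^-3)) = 3.92×10^11 V/(m·s).

3.92×10^11 V/(m·s)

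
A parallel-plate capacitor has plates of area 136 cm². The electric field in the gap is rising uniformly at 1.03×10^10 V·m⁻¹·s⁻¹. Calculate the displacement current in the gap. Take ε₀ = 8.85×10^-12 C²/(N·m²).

1.24×10^-3 A

The displacement current is ε₀ times dΦ_E/dt = ε₀ A dE/dt = (8.85×10^-12)(0.0136)(1.03×10^10) = 1.24×10^-3 A.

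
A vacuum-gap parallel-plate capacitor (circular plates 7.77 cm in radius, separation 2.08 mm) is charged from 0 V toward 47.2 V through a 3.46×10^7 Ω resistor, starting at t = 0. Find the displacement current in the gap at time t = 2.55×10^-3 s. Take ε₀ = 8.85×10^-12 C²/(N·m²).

5.47×10^-7 A

C = ε₀A/d = (8.85×10^-12)(0.01897)/(2.08×10^-3) = 8.071×10^-11 F, so τ = RC = 2.793×10^-3 s.
The conduction current is I(t) = (V₀/R) e^(−t/τ), and the displacement current between the plates equals it.
t/τ = 0.9130; I_d = (47.2/3.46×10^7) · e^(−0.9130) = (1.364×10^-6)(0.4013) = 5.47×10^-7 A.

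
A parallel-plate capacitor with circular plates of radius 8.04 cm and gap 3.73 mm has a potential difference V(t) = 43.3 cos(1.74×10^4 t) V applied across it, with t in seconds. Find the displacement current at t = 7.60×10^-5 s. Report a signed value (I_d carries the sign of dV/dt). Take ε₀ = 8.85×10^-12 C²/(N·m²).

-3.52×10^-5 A

dV/dt = (43.3)(1.74×10^4)·−sin(1.3224) = -7.303×10^5 V/s.
I_d = C dV/dt with C = ε₀A/d = (8.85×10^-12)(0.02031)/(3.73×10^-3) = 4.819×10^-11 F, so I_d = (4.819×10^-11)(-7.303×10^5) = -3.52×10^-5 A.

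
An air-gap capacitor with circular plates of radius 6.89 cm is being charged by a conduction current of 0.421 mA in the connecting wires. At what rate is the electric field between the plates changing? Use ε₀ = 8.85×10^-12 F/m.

3.19×10^9 V/(m·s)

By continuity, I_d in the gap equals the 0.421 mA flowing in the wire.
Since I_d = ε₀ A dE/dt, dE/dt = I_d/(ε₀A) = (4.21×10^-4)/((8.85×10^-12)(0.01491)) = 3.19×10^9 V/(m·s).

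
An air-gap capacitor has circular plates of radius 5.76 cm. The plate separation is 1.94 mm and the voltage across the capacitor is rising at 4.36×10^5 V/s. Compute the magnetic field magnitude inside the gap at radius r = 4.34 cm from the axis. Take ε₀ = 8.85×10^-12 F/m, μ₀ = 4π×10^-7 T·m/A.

I_d = C dV/dt with C = ε₀πR²/d = 4.753×10^-11 F, so I_d = (4.753×10^-11)(4.36×10^5) = 2.072×10^-5 A.
For r < R the Ampère–Maxwell law gives B(2πr) = μ₀ I_d (r²/R²), so B = μ₀ I_d r/(2πR²) = (4π×10^-7)(2.072×10^-5)(0.0434)/(2π·0.0576²) = 5.42×10^-11 T.

5.42×10^-11 T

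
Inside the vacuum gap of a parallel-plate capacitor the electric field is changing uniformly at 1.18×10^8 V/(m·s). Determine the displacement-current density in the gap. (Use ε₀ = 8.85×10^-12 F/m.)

J_d = ε₀ dE/dt = (8.85×10^-12)(1.18×10^8) = 1.04×10^-3 A/m².

1.04×10^-3 A/m²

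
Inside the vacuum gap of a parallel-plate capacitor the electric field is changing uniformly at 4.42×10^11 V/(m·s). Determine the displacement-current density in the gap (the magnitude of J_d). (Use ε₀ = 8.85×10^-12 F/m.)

3.91 A/m²

J_d = ε₀ dE/dt = (8.85×10^-12)(4.42×10^11) = 3.91 A/m².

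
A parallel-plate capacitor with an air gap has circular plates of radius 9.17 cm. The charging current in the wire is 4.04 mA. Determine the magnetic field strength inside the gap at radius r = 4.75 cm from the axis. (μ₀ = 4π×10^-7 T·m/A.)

4.56×10^-9 T

By continuity the displacement current in the gap matches the conduction current: I_d = 4.04×10^-3 A.
For r < R the Ampère–Maxwell law gives B(2πr) = μ₀ I_d (r²/R²), so B = μ₀ I_d r/(2πR²) = (4π×10^-7)(4.04×10^-3)(0.0475)/(2π·0.0917²) = 4.56×10^-9 T.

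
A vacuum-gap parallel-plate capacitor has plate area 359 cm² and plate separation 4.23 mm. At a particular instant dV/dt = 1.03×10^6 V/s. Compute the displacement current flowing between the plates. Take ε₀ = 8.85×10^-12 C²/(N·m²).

7.74×10^-5 A

C = ε₀A/d = (8.85×10^-12)(0.0359)/(4.23×10^-3) = 7.511×10^-11 F.
I_d = C dV/dt = (7.511×10^-11)(1.03×10^6) = 7.74×10^-5 A.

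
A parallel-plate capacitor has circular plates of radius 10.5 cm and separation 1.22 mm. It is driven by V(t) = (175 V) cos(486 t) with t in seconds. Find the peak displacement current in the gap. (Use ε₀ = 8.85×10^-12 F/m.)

(dE/dt)_max = V₀ω/d = 6.971×10^7 V/(m·s); ω = 486 rad/s.
I_d,max = ε₀ A (dE/dt)_max = (8.85×10^-12)(0.03464)(6.971×10^7) = 2.14×10^-5 A.

2.14×10^-5 A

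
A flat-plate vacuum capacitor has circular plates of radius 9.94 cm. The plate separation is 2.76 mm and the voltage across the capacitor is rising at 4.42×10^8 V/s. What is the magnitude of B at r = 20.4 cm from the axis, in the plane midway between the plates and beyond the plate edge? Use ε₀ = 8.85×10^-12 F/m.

4.31×10^-8 T

dE/dt = (dV/dt)/d = 1.601×10^11 V/(m·s); I_d = ε₀(πR²)(dE/dt) = (8.85×10^-12)(0.03104)(1.601×10^11) = 0.04398 A.
Outside the plates the loop encloses all of I_d, so B·2πr = μ₀ I_d and B = 4.31×10^-8 T.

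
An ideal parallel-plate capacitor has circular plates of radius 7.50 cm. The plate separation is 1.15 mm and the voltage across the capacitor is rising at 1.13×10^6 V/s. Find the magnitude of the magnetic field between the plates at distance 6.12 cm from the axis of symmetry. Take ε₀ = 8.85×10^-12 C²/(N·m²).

With E = V/d, dE/dt = 9.826×10^8 V/(m·s) and πR² = 0.01767 m², giving I_d = ε₀ πR² dE/dt = 1.537×10^-4 A.
An Ampèrian loop of radius r encloses a fraction (r/R)² of I_d. Then B·2πr = μ₀ I_d (r/R)², giving B = μ₀ I_d r/(2πR²) = 3.34×10^-10 T.

3.34×10^-10 T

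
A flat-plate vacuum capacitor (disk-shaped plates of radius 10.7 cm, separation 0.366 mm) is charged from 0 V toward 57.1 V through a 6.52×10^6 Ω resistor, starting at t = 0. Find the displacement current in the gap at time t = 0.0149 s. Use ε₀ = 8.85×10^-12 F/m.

C = ε₀A/d = (8.85×10^-12)(0.03597)/(3.66×10^-4) = 8.698×10^-10 F, so τ = RC = 5.671×10^-3 s.
The conduction current is I(t) = (V₀/R) e^(−t/τ), and the displacement current between the plates equals it.
t/τ = 2.627; I_d = (57.1/6.52×10^6) · e^(−2.627) = (8.758×10^-6)(0.07230) = 6.33×10^-7 A.

6.33×10^-7 A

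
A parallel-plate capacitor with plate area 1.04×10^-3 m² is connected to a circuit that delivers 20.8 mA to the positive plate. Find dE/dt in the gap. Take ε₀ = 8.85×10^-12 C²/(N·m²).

Charge continuity gives I_d = I = 0.0208 A between the plates.
Since I_d = ε₀ A dE/dt, dE/dt = I_d/(ε₀A) = (0.0208)/((8.85×10^-12)(1.04×10^-3)) = 2.26×10^12 V/(m·s).

2.26×10^12 V/(m·s)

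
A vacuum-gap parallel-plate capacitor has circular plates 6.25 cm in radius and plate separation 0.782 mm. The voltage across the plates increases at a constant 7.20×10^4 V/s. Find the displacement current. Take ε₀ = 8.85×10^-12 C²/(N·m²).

E = V/d so dE/dt = (dV/dt)/d = 9.207×10^7 V/(m·s), and I_d = ε₀ A dE/dt = (8.85×10^-12)(0.01227)(9.207×10^7) = 1.00×10^-5 A.

1.00×10^-5 A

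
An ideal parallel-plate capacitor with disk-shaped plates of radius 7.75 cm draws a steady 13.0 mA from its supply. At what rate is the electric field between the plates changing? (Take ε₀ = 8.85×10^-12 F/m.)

The displacement current between the plates equals the conduction current, I_d = 13.0 mA.
Since I_d = ε₀ A dE/dt, dE/dt = I_d/(ε₀A) = (0.0130)/((8.85×10^-12)(0.01887)) = 7.78×10^10 V/(m·s).

7.78×10^10 V/(m·s)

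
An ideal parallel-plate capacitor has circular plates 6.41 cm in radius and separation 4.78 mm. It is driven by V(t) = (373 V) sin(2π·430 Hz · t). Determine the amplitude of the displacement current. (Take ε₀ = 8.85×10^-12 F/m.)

2.41×10^-5 A

(dE/dt)_max = V₀ω/d = 2.108×10^8 V/(m·s); ω = 2πf = 2702 rad/s.
I_d,max = ε₀ A (dE/dt)_max = (8.85×10^-12)(0.01291)(2.108×10^8) = 2.41×10^-5 A.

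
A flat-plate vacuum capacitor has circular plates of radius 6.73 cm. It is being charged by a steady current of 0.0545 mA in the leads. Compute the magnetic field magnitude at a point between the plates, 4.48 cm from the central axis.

No conduction current crosses the gap, so I_d there equals the 5.45×10^-5 A in the leads.
∮B·dl = μ₀ I_d,enc with I_d,enc = I_d r²/R² = 2.415×10^-5 A; so B = μ₀ I_d,enc/(2πr) = 1.08×10^-10 T.

1.08×10^-10 T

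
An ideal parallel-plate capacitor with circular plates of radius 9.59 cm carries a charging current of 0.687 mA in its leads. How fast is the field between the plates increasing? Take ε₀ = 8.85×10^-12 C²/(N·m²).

The displacement current between the plates equals the conduction current, I_d = 0.687 mA.
Since I_d = ε₀ A dE/dt, dE/dt = I_d/(ε₀A) = (6.87×10^-4)/((8.85×10^-12)(0.02889)) = 2.69×10^9 V/(m·s).

2.69×10^9 V/(m·s)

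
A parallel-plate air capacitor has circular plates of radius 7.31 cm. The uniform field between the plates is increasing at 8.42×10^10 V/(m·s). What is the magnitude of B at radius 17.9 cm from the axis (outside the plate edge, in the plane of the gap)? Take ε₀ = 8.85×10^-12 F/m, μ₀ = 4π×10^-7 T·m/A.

1.40×10^-8 T

Through the whole plate area (πR² = 0.01679 m²), I_d = ε₀ πR² dE/dt = 0.01251 A.
Outside the plates the loop encloses all of I_d, so B·2πr = μ₀ I_d and B = 1.40×10^-8 T.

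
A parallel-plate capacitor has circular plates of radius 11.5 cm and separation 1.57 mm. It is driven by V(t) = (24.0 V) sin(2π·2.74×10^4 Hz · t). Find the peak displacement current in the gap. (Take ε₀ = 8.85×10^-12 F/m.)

9.68×10^-4 A

(dE/dt)_max = V₀ω/d = 2.632×10^9 V/(m·s); ω = 2πf = 1.722×10^5 rad/s.
I_d,max = ε₀ A (dE/dt)_max = (8.85×10^-12)(0.04155)(2.632×10^9) = 9.68×10^-4 A.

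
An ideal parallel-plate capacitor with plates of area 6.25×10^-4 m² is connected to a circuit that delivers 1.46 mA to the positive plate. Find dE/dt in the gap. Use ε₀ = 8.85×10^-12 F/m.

2.64×10^11 V/(m·s)

Charge continuity gives I_d = I = 1.46×10^-3 A between the plates.
Inverting I_d = ε₀ A dE/dt gives dE/dt = 1.46×10^-3 / (8.85×10^-12 · 6.25×10^-4) = 2.64×10^11 V/(m·s).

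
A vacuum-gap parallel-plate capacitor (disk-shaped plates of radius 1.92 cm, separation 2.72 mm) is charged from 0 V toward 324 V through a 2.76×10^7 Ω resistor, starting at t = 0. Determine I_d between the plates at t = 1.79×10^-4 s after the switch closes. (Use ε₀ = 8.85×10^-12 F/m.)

2.10×10^-6 A

C = ε₀A/d = (8.85×10^-12)(1.158×10^-3)/(2.72×10^-3) = 3.768×10^-12 F, so τ = RC = 1.040×10^-4 s.
The conduction current is I(t) = (V₀/R) e^(−t/τ), and the displacement current between the plates equals it.
t/τ = 1.721; I_d = (324/2.76×10^7) · e^(−1.721) = (1.174×10^-5)(0.1789) = 2.10×10^-6 A.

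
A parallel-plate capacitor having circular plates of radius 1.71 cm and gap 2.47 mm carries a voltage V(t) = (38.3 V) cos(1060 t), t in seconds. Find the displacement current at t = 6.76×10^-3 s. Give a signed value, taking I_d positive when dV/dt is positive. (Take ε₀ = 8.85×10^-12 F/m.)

-1.03×10^-7 A

C = ε₀A/d = (8.85×10^-12)(9.186×10^-4)/(2.47×10^-3) = 3.291×10^-12 F. dV/dt = V₀ω·−sin(ωt); at ωt = 7.1656 rad this factor is -0.7723.
I_d = C dV/dt = (3.291×10^-12)(38.3)(1060)(-0.7723) = -1.03×10^-7 A.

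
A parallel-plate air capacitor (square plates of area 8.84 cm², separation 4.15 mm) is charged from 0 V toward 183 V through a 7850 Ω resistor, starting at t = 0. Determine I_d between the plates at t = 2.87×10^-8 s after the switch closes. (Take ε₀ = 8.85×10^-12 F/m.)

C = ε₀A/d = (8.85×10^-12)(8.84×10^-4)/(4.15×10^-3) = 1.885×10^-12 F and τ = RC = 1.480×10^-8 s. I_d in the gap equals the RC charging current.
I_d(t) = (V₀/R) e^(−t/τ) = 0.02331 · e^(−1.939) = 3.35×10^-3 A.

3.35×10^-3 A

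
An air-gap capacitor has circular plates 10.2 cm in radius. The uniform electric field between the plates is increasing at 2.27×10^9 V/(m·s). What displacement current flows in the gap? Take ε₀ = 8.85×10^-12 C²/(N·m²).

6.57×10^-4 A

The displacement current is ε₀ times dΦ_E/dt = ε₀ A dE/dt = (8.85×10^-12)(0.03269)(2.27×10^9) = 6.57×10^-4 A.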